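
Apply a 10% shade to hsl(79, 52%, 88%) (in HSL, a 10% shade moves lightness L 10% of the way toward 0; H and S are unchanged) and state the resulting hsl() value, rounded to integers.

L moves 10% from 88 toward 0: 88 − 8.8 = 79.2 → 79.
H and S are unchanged.

hsl(79, 52%, 79%)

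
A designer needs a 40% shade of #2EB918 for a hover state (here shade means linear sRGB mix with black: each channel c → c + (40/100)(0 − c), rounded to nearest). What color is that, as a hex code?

#1C6F0E

#2EB918 is rgb(46, 185, 24).
A 40% shade moves each channel 40% toward 0:
  R: 46 − 18.4 = 27.6 → 28
  G: 185 + 0.4×(0−185) = 185 − 74 = 111 → 111
  B: 24 + 0.4×(0−24) = 24 − 9.6 = 14.4 → 14
rgb(28, 111, 14) = #1C6F0E.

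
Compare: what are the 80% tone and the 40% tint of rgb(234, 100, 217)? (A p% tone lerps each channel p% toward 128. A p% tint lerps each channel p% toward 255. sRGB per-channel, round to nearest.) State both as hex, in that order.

80% tone:
  R: 234 + 0.8×(128−234) = 234 − 84.8 = 149.2 → 149
  G: 100 + 22.4 = 122.4 → 122
  B: 217 + 0.8×(128−217) = 217 − 71.2 = 145.8 → 146
  → #957A92
40% tint:
  R: 234 + 0.4×(255−234) = 234 + 8.4 = 242.4 → 242
  G: 100 + 0.4×(255−100) = 100 + 62 = 162 → 162
  B: 217 + 0.4×(255−217) = 217 + 15.2 = 232.2 → 232
  → #F2A2E8

#957A92, #F2A2E8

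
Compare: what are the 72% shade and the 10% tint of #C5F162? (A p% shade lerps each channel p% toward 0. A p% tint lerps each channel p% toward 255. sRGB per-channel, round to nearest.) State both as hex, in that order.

#C5F162 is rgb(197, 241, 98).
72% shade:
  R: 197 − 141.84 = 55.16 → 55
  G: 241 + 0.72×(0−241) = 241 − 173.52 = 67.48 → 67
  B: 98 − 70.56 = 27.44 → 27
  → #37431B
10% tint:
  R: 197 + 5.8 = 202.8 → 203
  G: 241 + 0.1×(255−241) = 241 + 1.4 = 242.4 → 242
  B: 98 + 0.1×(255−98) = 98 + 15.7 = 113.7 → 114
  → #CBF272

#37431B, #CBF272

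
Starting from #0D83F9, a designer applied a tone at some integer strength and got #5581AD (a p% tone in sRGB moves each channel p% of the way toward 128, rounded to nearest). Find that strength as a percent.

#0D83F9 is rgb(13, 131, 249); #5581AD is rgb(85, 129, 173).
On the B channel (widest range): 173 ≈ 249 + (p/100)(128 − 249), so p ≈ 100×(173 − 249)/(128 − 249) = -7600/-121 = 62.81.
p = 63 reproduces all three channels after rounding.

63%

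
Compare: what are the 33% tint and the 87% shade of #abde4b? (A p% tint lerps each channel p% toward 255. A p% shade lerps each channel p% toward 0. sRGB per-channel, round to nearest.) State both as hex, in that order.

#abde4b is rgb(171, 222, 75).
33% tint:
  R: 171 + 0.33×(255−171) = 171 + 27.72 = 198.72 → 199
  G: 222 + 10.89 = 232.89 → 233
  B: 75 + 0.33×(255−75) = 75 + 59.4 = 134.4 → 134
  → #c7e986
87% shade:
  R: 171 − 148.77 = 22.23 → 22
  G: 222 + 0.87×(0−222) = 222 − 193.14 = 28.86 → 29
  B: 75 − 65.25 = 9.75 → 10
  → #161d0a

#c7e986, #161d0a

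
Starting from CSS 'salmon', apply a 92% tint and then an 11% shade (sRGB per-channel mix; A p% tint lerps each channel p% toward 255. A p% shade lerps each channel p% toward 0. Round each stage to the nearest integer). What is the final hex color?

CSS salmon is rgb(250, 128, 114).
A 92% tint moves each channel 92% toward 255:
  R: 250 + 0.92×(255−250) = 250 + 4.6 = 254.6 → 255
  G: 128 + 0.92×(255−128) = 128 + 116.84 = 244.84 → 245
  B: 114 + 0.92×(255−114) = 114 + 129.72 = 243.72 → 244
After the tint: rgb(255, 245, 244) = #fff5f4.
An 11% shade moves each channel 11% toward 0:
  R: 255 + 0.11×(0−255) = 255 − 28.05 = 226.95 → 227
  G: 245 + 0.11×(0−245) = 245 − 26.95 = 218.05 → 218
  B: 244 + 0.11×(0−244) = 244 − 26.84 = 217.16 → 217
rgb(227, 218, 217) = #e3dad9.

#e3dad9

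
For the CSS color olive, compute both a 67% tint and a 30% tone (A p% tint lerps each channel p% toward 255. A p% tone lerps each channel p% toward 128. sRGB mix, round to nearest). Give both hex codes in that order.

#d5d5ab, #808026

CSS olive is rgb(128, 128, 0).
67% tint:
  R: 128 + 0.67×(255−128) = 128 + 85.09 = 213.09 → 213
  G: 128 + 0.67×(255−128) = 128 + 85.09 = 213.09 → 213
  B: 0 + 170.85 = 170.85 → 171
  → #d5d5ab
30% tone:
  R: 128 + 0 = 128 → 128
  G: 128 + 0.3×(128−128) = 128 + 0 = 128 → 128
  B: 0 + 38.4 = 38.4 → 38
  → #808026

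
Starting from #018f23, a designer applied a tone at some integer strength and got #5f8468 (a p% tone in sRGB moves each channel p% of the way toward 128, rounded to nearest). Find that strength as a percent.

#018f23 is rgb(1, 143, 35); #5f8468 is rgb(95, 132, 104).
On the R channel (widest range): 95 ≈ 1 + (p/100)(128 − 1), so p ≈ 100×(95 − 1)/(128 − 1) = 9400/127 = 74.02.
p = 74 reproduces all three channels after rounding.

74%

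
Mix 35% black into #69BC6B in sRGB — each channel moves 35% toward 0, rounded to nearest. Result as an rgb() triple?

#69BC6B is rgb(105, 188, 107).
Lerp each channel 35% toward 0:
  R: 105 + 0.35×(0−105) = 105 − 36.75 = 68.25 → 68
  G: 188 + 0.35×(0−188) = 188 − 65.8 = 122.2 → 122
  B: 107 + 0.35×(0−107) = 107 − 37.45 = 69.55 → 70

rgb(68, 122, 70)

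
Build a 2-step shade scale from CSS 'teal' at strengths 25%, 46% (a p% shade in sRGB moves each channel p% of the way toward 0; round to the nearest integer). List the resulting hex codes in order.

CSS teal is rgb(0, 128, 128).
25%: (0→0, 128 − 32 = 96→96, 128 − 32 = 96→96) → #006060
46%: (0→0, 128 − 58.88 = 69.12→69, 128 − 58.88 = 69.12→69) → #004545

#006060, #004545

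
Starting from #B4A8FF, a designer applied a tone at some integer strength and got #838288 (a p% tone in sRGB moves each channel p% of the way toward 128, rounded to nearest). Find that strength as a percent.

94%

#B4A8FF is rgb(180, 168, 255); #838288 is rgb(131, 130, 136).
On the B channel (widest range): 136 ≈ 255 + (p/100)(128 − 255), so p ≈ 100×(136 − 255)/(128 − 255) = -11900/-127 = 93.70.
p = 94 reproduces all three channels after rounding.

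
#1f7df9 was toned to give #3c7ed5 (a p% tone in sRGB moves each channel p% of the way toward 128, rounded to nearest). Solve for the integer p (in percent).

#1f7df9 is rgb(31, 125, 249); #3c7ed5 is rgb(60, 126, 213).
On the B channel (widest range): 213 ≈ 249 + (p/100)(128 − 249), so p ≈ 100×(213 − 249)/(128 − 249) = -3600/-121 = 29.75.
p = 30 reproduces all three channels after rounding.

30%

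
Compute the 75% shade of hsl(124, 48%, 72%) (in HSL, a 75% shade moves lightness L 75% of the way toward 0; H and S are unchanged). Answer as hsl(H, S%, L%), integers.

L moves 75% from 72 toward 0: 72 − 54 = 18 → 18.
H and S are unchanged.

hsl(124, 48%, 18%)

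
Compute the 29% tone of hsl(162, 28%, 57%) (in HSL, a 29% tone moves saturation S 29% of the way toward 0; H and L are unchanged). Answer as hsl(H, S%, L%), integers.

hsl(162, 20%, 57%)

S moves 29% from 28 toward 0: 28 − 8.12 = 19.88 → 20.
H and L are unchanged.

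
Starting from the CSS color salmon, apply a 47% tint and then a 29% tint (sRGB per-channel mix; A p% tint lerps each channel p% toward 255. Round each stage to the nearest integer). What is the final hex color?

CSS salmon is rgb(250, 128, 114).
A 47% tint moves each channel 47% toward 255:
  R: 250 + 0.47×(255−250) = 250 + 2.35 = 252.35 → 252
  G: 128 + 0.47×(255−128) = 128 + 59.69 = 187.69 → 188
  B: 114 + 0.47×(255−114) = 114 + 66.27 = 180.27 → 180
After the tint: rgb(252, 188, 180) = #FCBCB4.
Per channel, c → c + 0.29(255 − c):
  R: 252 + 0.87 = 252.87 → 253
  G: 188 + 0.29×(255−188) = 188 + 19.43 = 207.43 → 207
  B: 180 + 21.75 = 201.75 → 202
rgb(253, 207, 202) = #FDCFCA.

#FDCFCA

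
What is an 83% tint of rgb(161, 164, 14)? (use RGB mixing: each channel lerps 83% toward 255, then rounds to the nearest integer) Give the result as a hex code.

#EFF0D6

Lerp each channel 83% toward 255:
  R: 161 + 0.83×(255−161) = 161 + 78.02 = 239.02 → 239
  G: 164 + 0.83×(255−164) = 164 + 75.53 = 239.53 → 240
  B: 14 + 0.83×(255−14) = 14 + 200.03 = 214.03 → 214
rgb(239, 240, 214) = #EFF0D6.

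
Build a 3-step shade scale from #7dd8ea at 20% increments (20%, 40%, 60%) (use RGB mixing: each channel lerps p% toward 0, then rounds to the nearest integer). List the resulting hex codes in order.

#64adbb, #4b828c, #32565e

#7dd8ea is rgb(125, 216, 234).
20%: (125 − 25 = 100→100, 216 − 43.2 = 172.8→173, 234 − 46.8 = 187.2→187) → #64adbb
40%: (125 − 50 = 75→75, 216 − 86.4 = 129.6→130, 234 − 93.6 = 140.4→140) → #4b828c
60%: (125 − 75 = 50→50, 216 − 129.6 = 86.4→86, 234 − 140.4 = 93.6→94) → #32565e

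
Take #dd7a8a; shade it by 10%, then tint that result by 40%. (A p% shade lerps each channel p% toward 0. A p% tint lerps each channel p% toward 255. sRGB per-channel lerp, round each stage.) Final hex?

#dda8b0

#dd7a8a is rgb(221, 122, 138).
Lerp each channel 10% toward 0:
  R: 221 + 0.1×(0−221) = 221 − 22.1 = 198.9 → 199
  G: 122 + 0.1×(0−122) = 122 − 12.2 = 109.8 → 110
  B: 138 + 0.1×(0−138) = 138 − 13.8 = 124.2 → 124
After the shade: rgb(199, 110, 124) = #c76e7c.
Per channel, c → c + 0.4(255 − c):
  R: 199 + 0.4×(255−199) = 199 + 22.4 = 221.4 → 221
  G: 110 + 0.4×(255−110) = 110 + 58 = 168 → 168
  B: 124 + 0.4×(255−124) = 124 + 52.4 = 176.4 → 176
rgb(221, 168, 176) = #dda8b0.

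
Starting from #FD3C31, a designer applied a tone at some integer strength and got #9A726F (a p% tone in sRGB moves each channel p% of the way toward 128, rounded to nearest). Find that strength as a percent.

79%

#FD3C31 is rgb(253, 60, 49); #9A726F is rgb(154, 114, 111).
On the R channel (widest range): 154 ≈ 253 + (p/100)(128 − 253), so p ≈ 100×(154 − 253)/(128 − 253) = -9900/-125 = 79.20.
p = 79 reproduces all three channels after rounding.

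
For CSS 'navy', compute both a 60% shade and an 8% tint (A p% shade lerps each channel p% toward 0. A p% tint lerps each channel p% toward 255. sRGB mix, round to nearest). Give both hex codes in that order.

#000033, #14148a

CSS navy is rgb(0, 0, 128).
60% shade:
  R: 0 + 0.6×(0−0) = 0 + 0 = 0 → 0
  G: 0 + 0.6×(0−0) = 0 + 0 = 0 → 0
  B: 128 + 0.6×(0−128) = 128 − 76.8 = 51.2 → 51
  → #000033
8% tint:
  R: 0 + 20.4 = 20.4 → 20
  G: 0 + 20.4 = 20.4 → 20
  B: 128 + 10.16 = 138.16 → 138
  → #14148a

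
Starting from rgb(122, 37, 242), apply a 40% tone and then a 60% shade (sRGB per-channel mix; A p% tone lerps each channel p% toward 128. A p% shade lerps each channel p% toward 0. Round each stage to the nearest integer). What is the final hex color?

Lerp each channel 40% toward 128:
  R: 122 + 2.4 = 124.4 → 124
  G: 37 + 0.4×(128−37) = 37 + 36.4 = 73.4 → 73
  B: 242 + 0.4×(128−242) = 242 − 45.6 = 196.4 → 196
After the tone: rgb(124, 73, 196) = #7c49c4.
A 60% shade moves each channel 60% toward 0:
  R: 124 − 74.4 = 49.6 → 50
  G: 73 + 0.6×(0−73) = 73 − 43.8 = 29.2 → 29
  B: 196 − 117.6 = 78.4 → 78
rgb(50, 29, 78) = #321d4e.

#321d4e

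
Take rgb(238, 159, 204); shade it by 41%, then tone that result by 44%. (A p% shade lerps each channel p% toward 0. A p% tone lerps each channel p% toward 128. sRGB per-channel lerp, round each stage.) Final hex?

#876d7c

Lerp each channel 41% toward 0:
  R: 238 + 0.41×(0−238) = 238 − 97.58 = 140.42 → 140
  G: 159 + 0.41×(0−159) = 159 − 65.19 = 93.81 → 94
  B: 204 + 0.41×(0−204) = 204 − 83.64 = 120.36 → 120
After the shade: rgb(140, 94, 120) = #8c5e78.
Lerp each channel 44% toward 128:
  R: 140 + 0.44×(128−140) = 140 − 5.28 = 134.72 → 135
  G: 94 + 0.44×(128−94) = 94 + 14.96 = 108.96 → 109
  B: 120 + 3.52 = 123.52 → 124
rgb(135, 109, 124) = #876d7c.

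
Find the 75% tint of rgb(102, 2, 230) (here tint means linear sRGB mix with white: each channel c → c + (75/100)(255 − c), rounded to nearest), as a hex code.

Per channel, c → c + 0.75(255 − c):
  R: 102 + 0.75×(255−102) = 102 + 114.75 = 216.75 → 217
  G: 2 + 189.75 = 191.75 → 192
  B: 230 + 0.75×(255−230) = 230 + 18.75 = 248.75 → 249
rgb(217, 192, 249) = #d9c0f9.

#d9c0f9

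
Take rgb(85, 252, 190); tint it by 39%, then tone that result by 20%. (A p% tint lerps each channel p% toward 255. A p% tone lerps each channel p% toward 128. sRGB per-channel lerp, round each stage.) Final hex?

#92E4C6

Lerp each channel 39% toward 255:
  R: 85 + 0.39×(255−85) = 85 + 66.3 = 151.3 → 151
  G: 252 + 0.39×(255−252) = 252 + 1.17 = 253.17 → 253
  B: 190 + 0.39×(255−190) = 190 + 25.35 = 215.35 → 215
After the tint: rgb(151, 253, 215) = #97FDD7.
A 20% tone moves each channel 20% toward 128:
  R: 151 − 4.6 = 146.4 → 146
  G: 253 − 25 = 228 → 228
  B: 215 + 0.2×(128−215) = 215 − 17.4 = 197.6 → 198
rgb(146, 228, 198) = #92E4C6.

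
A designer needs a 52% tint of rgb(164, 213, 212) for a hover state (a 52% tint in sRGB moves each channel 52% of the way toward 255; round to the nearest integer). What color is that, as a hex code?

#d3ebea

Lerp each channel 52% toward 255:
  R: 164 + 47.32 = 211.32 → 211
  G: 213 + 21.84 = 234.84 → 235
  B: 212 + 0.52×(255−212) = 212 + 22.36 = 234.36 → 234
rgb(211, 235, 234) = #d3ebea.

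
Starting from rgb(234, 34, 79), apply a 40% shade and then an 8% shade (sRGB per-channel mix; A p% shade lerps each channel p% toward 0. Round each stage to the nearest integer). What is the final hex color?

Lerp each channel 40% toward 0:
  R: 234 + 0.4×(0−234) = 234 − 93.6 = 140.4 → 140
  G: 34 + 0.4×(0−34) = 34 − 13.6 = 20.4 → 20
  B: 79 + 0.4×(0−79) = 79 − 31.6 = 47.4 → 47
After the shade: rgb(140, 20, 47) = #8C142F.
An 8% shade moves each channel 8% toward 0:
  R: 140 − 11.2 = 128.8 → 129
  G: 20 − 1.6 = 18.4 → 18
  B: 47 + 0.08×(0−47) = 47 − 3.76 = 43.24 → 43
rgb(129, 18, 43) = #81122B.

#81122B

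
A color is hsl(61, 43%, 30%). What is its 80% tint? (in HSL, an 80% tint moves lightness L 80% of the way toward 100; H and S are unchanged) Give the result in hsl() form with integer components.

L moves 80% from 30 toward 100: 30 + 56 = 86 → 86.
H and S are unchanged.

hsl(61, 43%, 86%)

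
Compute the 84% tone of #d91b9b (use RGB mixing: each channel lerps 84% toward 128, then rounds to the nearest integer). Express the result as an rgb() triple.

rgb(142, 112, 132)

#d91b9b is rgb(217, 27, 155).
An 84% tone moves each channel 84% toward 128:
  R: 217 − 74.76 = 142.24 → 142
  G: 27 + 0.84×(128−27) = 27 + 84.84 = 111.84 → 112
  B: 155 + 0.84×(128−155) = 155 − 22.68 = 132.32 → 132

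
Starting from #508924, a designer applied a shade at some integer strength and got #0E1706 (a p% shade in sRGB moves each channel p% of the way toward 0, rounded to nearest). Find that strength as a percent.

#508924 is rgb(80, 137, 36); #0E1706 is rgb(14, 23, 6).
On the G channel (widest range): 23 ≈ 137 + (p/100)(0 − 137), so p ≈ 100×(23 − 137)/(0 − 137) = -11400/-137 = 83.21.
p = 83 reproduces all three channels after rounding.

83%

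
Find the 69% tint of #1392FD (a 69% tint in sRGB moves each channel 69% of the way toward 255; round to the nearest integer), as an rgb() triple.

rgb(182, 221, 254)

#1392FD is rgb(19, 146, 253).
Lerp each channel 69% toward 255:
  R: 19 + 162.84 = 181.84 → 182
  G: 146 + 0.69×(255−146) = 146 + 75.21 = 221.21 → 221
  B: 253 + 0.69×(255−253) = 253 + 1.38 = 254.38 → 254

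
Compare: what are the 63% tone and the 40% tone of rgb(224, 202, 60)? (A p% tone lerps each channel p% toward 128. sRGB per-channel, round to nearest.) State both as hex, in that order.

63% tone:
  R: 224 − 60.48 = 163.52 → 164
  G: 202 + 0.63×(128−202) = 202 − 46.62 = 155.38 → 155
  B: 60 + 0.63×(128−60) = 60 + 42.84 = 102.84 → 103
  → #A49B67
40% tone:
  R: 224 + 0.4×(128−224) = 224 − 38.4 = 185.6 → 186
  G: 202 + 0.4×(128−202) = 202 − 29.6 = 172.4 → 172
  B: 60 + 27.2 = 87.2 → 87
  → #BAAC57

#A49B67, #BAAC57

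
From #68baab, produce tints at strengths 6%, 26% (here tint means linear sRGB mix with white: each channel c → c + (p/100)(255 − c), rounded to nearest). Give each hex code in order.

#68baab is rgb(104, 186, 171).
6%: (104 + 9.06 = 113.06→113, 186 + 4.14 = 190.14→190, 171 + 5.04 = 176.04→176) → #71beb0
26%: (104 + 39.26 = 143.26→143, 186 + 17.94 = 203.94→204, 171 + 21.84 = 192.84→193) → #8fccc1

#71beb0, #8fccc1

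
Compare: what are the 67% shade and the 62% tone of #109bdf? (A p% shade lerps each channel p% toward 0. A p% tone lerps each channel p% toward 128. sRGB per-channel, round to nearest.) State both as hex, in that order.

#05334a, #558aa4

#109bdf is rgb(16, 155, 223).
67% shade:
  R: 16 − 10.72 = 5.28 → 5
  G: 155 + 0.67×(0−155) = 155 − 103.85 = 51.15 → 51
  B: 223 + 0.67×(0−223) = 223 − 149.41 = 73.59 → 74
  → #05334a
62% tone:
  R: 16 + 0.62×(128−16) = 16 + 69.44 = 85.44 → 85
  G: 155 − 16.74 = 138.26 → 138
  B: 223 + 0.62×(128−223) = 223 − 58.9 = 164.1 → 164
  → #558aa4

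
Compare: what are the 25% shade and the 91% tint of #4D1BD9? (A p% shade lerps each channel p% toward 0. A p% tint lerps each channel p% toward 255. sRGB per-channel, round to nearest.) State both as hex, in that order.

#4D1BD9 is rgb(77, 27, 217).
25% shade:
  R: 77 + 0.25×(0−77) = 77 − 19.25 = 57.75 → 58
  G: 27 + 0.25×(0−27) = 27 − 6.75 = 20.25 → 20
  B: 217 + 0.25×(0−217) = 217 − 54.25 = 162.75 → 163
  → #3A14A3
91% tint:
  R: 77 + 161.98 = 238.98 → 239
  G: 27 + 0.91×(255−27) = 27 + 207.48 = 234.48 → 234
  B: 217 + 0.91×(255−217) = 217 + 34.58 = 251.58 → 252
  → #EFEAFC

#3A14A3, #EFEAFC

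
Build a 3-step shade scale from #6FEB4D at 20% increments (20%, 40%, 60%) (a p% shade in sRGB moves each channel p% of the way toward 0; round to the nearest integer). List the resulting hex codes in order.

#59BC3E, #438D2E, #2C5E1F

#6FEB4D is rgb(111, 235, 77).
20%: (111 − 22.2 = 88.8→89, 235 − 47 = 188→188, 77 − 15.4 = 61.6→62) → #59BC3E
40%: (111 − 44.4 = 66.6→67, 235 − 94 = 141→141, 77 − 30.8 = 46.2→46) → #438D2E
60%: (111 − 66.6 = 44.4→44, 235 − 141 = 94→94, 77 − 46.2 = 30.8→31) → #2C5E1F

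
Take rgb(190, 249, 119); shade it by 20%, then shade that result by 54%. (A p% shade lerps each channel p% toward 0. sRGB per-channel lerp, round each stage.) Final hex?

Lerp each channel 20% toward 0:
  R: 190 + 0.2×(0−190) = 190 − 38 = 152 → 152
  G: 249 + 0.2×(0−249) = 249 − 49.8 = 199.2 → 199
  B: 119 + 0.2×(0−119) = 119 − 23.8 = 95.2 → 95
After the shade: rgb(152, 199, 95) = #98c75f.
A 54% shade moves each channel 54% toward 0:
  R: 152 − 82.08 = 69.92 → 70
  G: 199 + 0.54×(0−199) = 199 − 107.46 = 91.54 → 92
  B: 95 + 0.54×(0−95) = 95 − 51.3 = 43.7 → 44
rgb(70, 92, 44) = #465c2c.

#465c2c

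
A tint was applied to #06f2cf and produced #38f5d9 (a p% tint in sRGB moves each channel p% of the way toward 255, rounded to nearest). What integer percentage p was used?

20%

#06f2cf is rgb(6, 242, 207); #38f5d9 is rgb(56, 245, 217).
On the R channel (widest range): 56 ≈ 6 + (p/100)(255 − 6), so p ≈ 100×(56 − 6)/(255 − 6) = 5000/249 = 20.08.
p = 20 reproduces all three channels after rounding.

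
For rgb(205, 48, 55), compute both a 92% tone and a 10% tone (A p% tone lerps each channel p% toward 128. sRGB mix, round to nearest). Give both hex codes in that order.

#867a7a, #c5383e

92% tone:
  R: 205 − 70.84 = 134.16 → 134
  G: 48 + 73.6 = 121.6 → 122
  B: 55 + 67.16 = 122.16 → 122
  → #867a7a
10% tone:
  R: 205 − 7.7 = 197.3 → 197
  G: 48 + 8 = 56 → 56
  B: 55 + 7.3 = 62.3 → 62
  → #c5383e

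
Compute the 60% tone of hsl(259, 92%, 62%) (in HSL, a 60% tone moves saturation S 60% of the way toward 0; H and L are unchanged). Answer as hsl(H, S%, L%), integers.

hsl(259, 37%, 62%)

S moves 60% from 92 toward 0: 92 − 55.2 = 36.8 → 37.
H and L are unchanged.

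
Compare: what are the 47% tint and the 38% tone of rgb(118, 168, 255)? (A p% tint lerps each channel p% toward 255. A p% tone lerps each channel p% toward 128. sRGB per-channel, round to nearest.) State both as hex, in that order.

47% tint:
  R: 118 + 0.47×(255−118) = 118 + 64.39 = 182.39 → 182
  G: 168 + 0.47×(255−168) = 168 + 40.89 = 208.89 → 209
  B: 255 + 0.47×(255−255) = 255 + 0 = 255 → 255
  → #B6D1FF
38% tone:
  R: 118 + 0.38×(128−118) = 118 + 3.8 = 121.8 → 122
  G: 168 − 15.2 = 152.8 → 153
  B: 255 − 48.26 = 206.74 → 207
  → #7A99CF

#B6D1FF, #7A99CF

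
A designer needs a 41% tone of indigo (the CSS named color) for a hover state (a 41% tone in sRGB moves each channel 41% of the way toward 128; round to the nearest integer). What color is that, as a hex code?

#613481

CSS indigo is rgb(75, 0, 130).
Lerp each channel 41% toward 128:
  R: 75 + 21.73 = 96.73 → 97
  G: 0 + 0.41×(128−0) = 0 + 52.48 = 52.48 → 52
  B: 130 + 0.41×(128−130) = 130 − 0.82 = 129.18 → 129
rgb(97, 52, 129) = #613481.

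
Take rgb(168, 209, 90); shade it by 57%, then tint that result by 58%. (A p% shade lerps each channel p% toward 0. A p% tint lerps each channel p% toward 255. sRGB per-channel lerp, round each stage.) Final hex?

Per channel, c → c + 0.57(0 − c):
  R: 168 − 95.76 = 72.24 → 72
  G: 209 + 0.57×(0−209) = 209 − 119.13 = 89.87 → 90
  B: 90 − 51.3 = 38.7 → 39
After the shade: rgb(72, 90, 39) = #485a27.
A 58% tint moves each channel 58% toward 255:
  R: 72 + 106.14 = 178.14 → 178
  G: 90 + 0.58×(255−90) = 90 + 95.7 = 185.7 → 186
  B: 39 + 0.58×(255−39) = 39 + 125.28 = 164.28 → 164
rgb(178, 186, 164) = #b2baa4.

#b2baa4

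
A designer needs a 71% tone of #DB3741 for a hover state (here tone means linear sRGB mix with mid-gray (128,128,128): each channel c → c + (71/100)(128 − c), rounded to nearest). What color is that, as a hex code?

#9A6B6E

#DB3741 is rgb(219, 55, 65).
Lerp each channel 71% toward 128:
  R: 219 + 0.71×(128−219) = 219 − 64.61 = 154.39 → 154
  G: 55 + 0.71×(128−55) = 55 + 51.83 = 106.83 → 107
  B: 65 + 0.71×(128−65) = 65 + 44.73 = 109.73 → 110
rgb(154, 107, 110) = #9A6B6E.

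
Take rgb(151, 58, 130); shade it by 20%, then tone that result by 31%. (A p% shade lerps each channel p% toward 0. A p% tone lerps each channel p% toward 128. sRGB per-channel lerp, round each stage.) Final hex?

Per channel, c → c + 0.2(0 − c):
  R: 151 − 30.2 = 120.8 → 121
  G: 58 − 11.6 = 46.4 → 46
  B: 130 − 26 = 104 → 104
After the shade: rgb(121, 46, 104) = #792E68.
Lerp each channel 31% toward 128:
  R: 121 + 2.17 = 123.17 → 123
  G: 46 + 25.42 = 71.42 → 71
  B: 104 + 0.31×(128−104) = 104 + 7.44 = 111.44 → 111
rgb(123, 71, 111) = #7B476F.

#7B476F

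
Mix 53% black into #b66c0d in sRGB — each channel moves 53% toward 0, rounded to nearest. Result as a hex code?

#563306

#b66c0d is rgb(182, 108, 13).
Per channel, c → c + 0.53(0 − c):
  R: 182 − 96.46 = 85.54 → 86
  G: 108 + 0.53×(0−108) = 108 − 57.24 = 50.76 → 51
  B: 13 − 6.89 = 6.11 → 6
rgb(86, 51, 6) = #563306.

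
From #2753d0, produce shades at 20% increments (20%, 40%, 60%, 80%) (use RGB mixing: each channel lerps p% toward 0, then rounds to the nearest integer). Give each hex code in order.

#1f42a6, #17327d, #102153, #08112a

#2753d0 is rgb(39, 83, 208).
20%: (39 − 7.8 = 31.2→31, 83 − 16.6 = 66.4→66, 208 − 41.6 = 166.4→166) → #1f42a6
40%: (39 − 15.6 = 23.4→23, 83 − 33.2 = 49.8→50, 208 − 83.2 = 124.8→125) → #17327d
60%: (39 − 23.4 = 15.6→16, 83 − 49.8 = 33.2→33, 208 − 124.8 = 83.2→83) → #102153
80%: (39 − 31.2 = 7.8→8, 83 − 66.4 = 16.6→17, 208 − 166.4 = 41.6→42) → #08112a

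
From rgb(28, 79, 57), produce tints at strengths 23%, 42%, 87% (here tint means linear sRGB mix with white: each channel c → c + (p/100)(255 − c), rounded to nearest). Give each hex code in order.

23%: (28 + 52.21 = 80.21→80, 79 + 40.48 = 119.48→119, 57 + 45.54 = 102.54→103) → #507767
42%: (28 + 95.34 = 123.34→123, 79 + 73.92 = 152.92→153, 57 + 83.16 = 140.16→140) → #7B998C
87%: (28 + 197.49 = 225.49→225, 79 + 153.12 = 232.12→232, 57 + 172.26 = 229.26→229) → #E1E8E5

#507767, #7B998C, #E1E8E5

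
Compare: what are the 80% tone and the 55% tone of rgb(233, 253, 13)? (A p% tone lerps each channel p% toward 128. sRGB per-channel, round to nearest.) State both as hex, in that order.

80% tone:
  R: 233 + 0.8×(128−233) = 233 − 84 = 149 → 149
  G: 253 + 0.8×(128−253) = 253 − 100 = 153 → 153
  B: 13 + 92 = 105 → 105
  → #959969
55% tone:
  R: 233 − 57.75 = 175.25 → 175
  G: 253 − 68.75 = 184.25 → 184
  B: 13 + 0.55×(128−13) = 13 + 63.25 = 76.25 → 76
  → #AFB84C

#959969, #AFB84C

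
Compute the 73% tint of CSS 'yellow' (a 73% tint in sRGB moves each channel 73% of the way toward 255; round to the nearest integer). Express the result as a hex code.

CSS yellow is rgb(255, 255, 0).
A 73% tint moves each channel 73% toward 255:
  R: 255 + 0.73×(255−255) = 255 + 0 = 255 → 255
  G: 255 + 0.73×(255−255) = 255 + 0 = 255 → 255
  B: 0 + 0.73×(255−0) = 0 + 186.15 = 186.15 → 186
rgb(255, 255, 186) = #ffffba.

#ffffba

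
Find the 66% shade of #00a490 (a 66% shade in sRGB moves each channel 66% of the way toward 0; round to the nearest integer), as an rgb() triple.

#00a490 is rgb(0, 164, 144).
Per channel, c → c + 0.66(0 − c):
  R: 0 + 0 = 0 → 0
  G: 164 + 0.66×(0−164) = 164 − 108.24 = 55.76 → 56
  B: 144 − 95.04 = 48.96 → 49

rgb(0, 56, 49)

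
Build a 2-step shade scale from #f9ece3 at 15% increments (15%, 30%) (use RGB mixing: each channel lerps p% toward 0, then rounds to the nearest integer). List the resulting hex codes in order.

#f9ece3 is rgb(249, 236, 227).
15%: (249 − 37.35 = 211.65→212, 236 − 35.4 = 200.6→201, 227 − 34.05 = 192.95→193) → #d4c9c1
30%: (249 − 74.7 = 174.3→174, 236 − 70.8 = 165.2→165, 227 − 68.1 = 158.9→159) → #aea59f

#d4c9c1, #aea59f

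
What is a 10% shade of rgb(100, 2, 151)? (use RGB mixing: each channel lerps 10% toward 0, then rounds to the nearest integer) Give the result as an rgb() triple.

Per channel, c → c + 0.1(0 − c):
  R: 100 − 10 = 90 → 90
  G: 2 − 0.2 = 1.8 → 2
  B: 151 − 15.1 = 135.9 → 136

rgb(90, 2, 136)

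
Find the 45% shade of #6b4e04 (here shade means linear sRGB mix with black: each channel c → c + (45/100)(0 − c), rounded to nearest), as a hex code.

#3b2b02

#6b4e04 is rgb(107, 78, 4).
A 45% shade moves each channel 45% toward 0:
  R: 107 + 0.45×(0−107) = 107 − 48.15 = 58.85 → 59
  G: 78 + 0.45×(0−78) = 78 − 35.1 = 42.9 → 43
  B: 4 + 0.45×(0−4) = 4 − 1.8 = 2.2 → 2
rgb(59, 43, 2) = #3b2b02.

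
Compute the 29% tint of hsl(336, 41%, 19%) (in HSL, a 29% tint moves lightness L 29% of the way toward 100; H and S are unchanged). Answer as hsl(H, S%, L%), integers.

hsl(336, 41%, 42%)

L moves 29% from 19 toward 100: 19 + 23.49 = 42.49 → 42.
H and S are unchanged.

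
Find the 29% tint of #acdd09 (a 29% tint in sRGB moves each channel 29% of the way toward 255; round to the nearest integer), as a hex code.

#c4e750

#acdd09 is rgb(172, 221, 9).
Lerp each channel 29% toward 255:
  R: 172 + 0.29×(255−172) = 172 + 24.07 = 196.07 → 196
  G: 221 + 0.29×(255−221) = 221 + 9.86 = 230.86 → 231
  B: 9 + 71.34 = 80.34 → 80
rgb(196, 231, 80) = #c4e750.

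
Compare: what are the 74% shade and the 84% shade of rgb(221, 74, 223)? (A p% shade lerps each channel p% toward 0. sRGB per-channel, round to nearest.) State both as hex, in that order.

74% shade:
  R: 221 − 163.54 = 57.46 → 57
  G: 74 + 0.74×(0−74) = 74 − 54.76 = 19.24 → 19
  B: 223 − 165.02 = 57.98 → 58
  → #39133A
84% shade:
  R: 221 + 0.84×(0−221) = 221 − 185.64 = 35.36 → 35
  G: 74 + 0.84×(0−74) = 74 − 62.16 = 11.84 → 12
  B: 223 − 187.32 = 35.68 → 36
  → #230C24

#39133A, #230C24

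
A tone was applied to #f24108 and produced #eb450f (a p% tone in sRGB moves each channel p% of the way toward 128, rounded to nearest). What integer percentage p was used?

6%

#f24108 is rgb(242, 65, 8); #eb450f is rgb(235, 69, 15).
On the B channel (widest range): 15 ≈ 8 + (p/100)(128 − 8), so p ≈ 100×(15 − 8)/(128 − 8) = 700/120 = 5.83.
p = 6 reproduces all three channels after rounding.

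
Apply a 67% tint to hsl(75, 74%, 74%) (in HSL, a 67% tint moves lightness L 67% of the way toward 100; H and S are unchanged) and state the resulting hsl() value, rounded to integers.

hsl(75, 74%, 91%)

L moves 67% from 74 toward 100: 74 + 17.42 = 91.42 → 91.
H and S are unchanged.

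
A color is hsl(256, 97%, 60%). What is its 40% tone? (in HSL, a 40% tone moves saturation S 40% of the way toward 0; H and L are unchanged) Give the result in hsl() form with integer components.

hsl(256, 58%, 60%)

S moves 40% from 97 toward 0: 97 − 38.8 = 58.2 → 58.
H and L are unchanged.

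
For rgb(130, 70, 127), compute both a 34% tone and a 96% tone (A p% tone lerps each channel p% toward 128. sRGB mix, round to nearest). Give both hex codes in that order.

34% tone:
  R: 130 − 0.68 = 129.32 → 129
  G: 70 + 0.34×(128−70) = 70 + 19.72 = 89.72 → 90
  B: 127 + 0.34×(128−127) = 127 + 0.34 = 127.34 → 127
  → #815A7F
96% tone:
  R: 130 + 0.96×(128−130) = 130 − 1.92 = 128.08 → 128
  G: 70 + 0.96×(128−70) = 70 + 55.68 = 125.68 → 126
  B: 127 + 0.96 = 127.96 → 128
  → #807E80

#815A7F, #807E80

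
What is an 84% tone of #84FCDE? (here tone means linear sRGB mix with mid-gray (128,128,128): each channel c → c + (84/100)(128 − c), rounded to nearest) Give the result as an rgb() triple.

#84FCDE is rgb(132, 252, 222).
Per channel, c → c + 0.84(128 − c):
  R: 132 − 3.36 = 128.64 → 129
  G: 252 − 104.16 = 147.84 → 148
  B: 222 + 0.84×(128−222) = 222 − 78.96 = 143.04 → 143

rgb(129, 148, 143)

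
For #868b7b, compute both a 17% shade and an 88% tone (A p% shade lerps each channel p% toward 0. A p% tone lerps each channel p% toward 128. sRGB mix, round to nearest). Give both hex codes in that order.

#868b7b is rgb(134, 139, 123).
17% shade:
  R: 134 − 22.78 = 111.22 → 111
  G: 139 + 0.17×(0−139) = 139 − 23.63 = 115.37 → 115
  B: 123 − 20.91 = 102.09 → 102
  → #6f7366
88% tone:
  R: 134 − 5.28 = 128.72 → 129
  G: 139 + 0.88×(128−139) = 139 − 9.68 = 129.32 → 129
  B: 123 + 4.4 = 127.4 → 127
  → #81817f

#6f7366, #81817f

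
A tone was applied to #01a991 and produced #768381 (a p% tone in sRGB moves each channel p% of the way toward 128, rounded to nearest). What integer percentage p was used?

92%

#01a991 is rgb(1, 169, 145); #768381 is rgb(118, 131, 129).
On the R channel (widest range): 118 ≈ 1 + (p/100)(128 − 1), so p ≈ 100×(118 − 1)/(128 − 1) = 11700/127 = 92.13.
p = 92 reproduces all three channels after rounding.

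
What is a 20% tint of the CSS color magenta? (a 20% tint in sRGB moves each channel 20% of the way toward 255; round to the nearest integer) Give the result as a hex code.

CSS magenta is rgb(255, 0, 255).
Per channel, c → c + 0.2(255 − c):
  R: 255 + 0.2×(255−255) = 255 + 0 = 255 → 255
  G: 0 + 0.2×(255−0) = 0 + 51 = 51 → 51
  B: 255 + 0.2×(255−255) = 255 + 0 = 255 → 255
rgb(255, 51, 255) = #FF33FF.

#FF33FF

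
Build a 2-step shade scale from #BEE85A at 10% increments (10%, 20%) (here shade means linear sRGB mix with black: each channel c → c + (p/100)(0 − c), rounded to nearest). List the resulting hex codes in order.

#BEE85A is rgb(190, 232, 90).
10%: (190 − 19 = 171→171, 232 − 23.2 = 208.8→209, 90 − 9 = 81→81) → #ABD151
20%: (190 − 38 = 152→152, 232 − 46.4 = 185.6→186, 90 − 18 = 72→72) → #98BA48

#ABD151, #98BA48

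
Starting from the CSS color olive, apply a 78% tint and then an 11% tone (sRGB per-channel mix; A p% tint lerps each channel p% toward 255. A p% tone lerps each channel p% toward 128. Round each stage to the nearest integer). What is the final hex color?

#D8D8BF

CSS olive is rgb(128, 128, 0).
A 78% tint moves each channel 78% toward 255:
  R: 128 + 0.78×(255−128) = 128 + 99.06 = 227.06 → 227
  G: 128 + 0.78×(255−128) = 128 + 99.06 = 227.06 → 227
  B: 0 + 198.9 = 198.9 → 199
After the tint: rgb(227, 227, 199) = #E3E3C7.
An 11% tone moves each channel 11% toward 128:
  R: 227 + 0.11×(128−227) = 227 − 10.89 = 216.11 → 216
  G: 227 − 10.89 = 216.11 → 216
  B: 199 + 0.11×(128−199) = 199 − 7.81 = 191.19 → 191
rgb(216, 216, 191) = #D8D8BF.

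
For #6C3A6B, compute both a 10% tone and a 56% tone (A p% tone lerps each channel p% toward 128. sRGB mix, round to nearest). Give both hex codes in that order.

#6E416D, #776177

#6C3A6B is rgb(108, 58, 107).
10% tone:
  R: 108 + 0.1×(128−108) = 108 + 2 = 110 → 110
  G: 58 + 0.1×(128−58) = 58 + 7 = 65 → 65
  B: 107 + 2.1 = 109.1 → 109
  → #6E416D
56% tone:
  R: 108 + 11.2 = 119.2 → 119
  G: 58 + 0.56×(128−58) = 58 + 39.2 = 97.2 → 97
  B: 107 + 0.56×(128−107) = 107 + 11.76 = 118.76 → 119
  → #776177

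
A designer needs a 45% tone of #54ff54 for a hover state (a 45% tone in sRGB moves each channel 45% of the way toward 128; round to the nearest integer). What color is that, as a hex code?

#54ff54 is rgb(84, 255, 84).
Per channel, c → c + 0.45(128 − c):
  R: 84 + 19.8 = 103.8 → 104
  G: 255 − 57.15 = 197.85 → 198
  B: 84 + 0.45×(128−84) = 84 + 19.8 = 103.8 → 104
rgb(104, 198, 104) = #68c668.

#68c668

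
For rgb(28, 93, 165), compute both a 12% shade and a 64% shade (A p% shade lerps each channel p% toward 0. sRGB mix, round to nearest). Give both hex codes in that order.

12% shade:
  R: 28 − 3.36 = 24.64 → 25
  G: 93 + 0.12×(0−93) = 93 − 11.16 = 81.84 → 82
  B: 165 + 0.12×(0−165) = 165 − 19.8 = 145.2 → 145
  → #195291
64% shade:
  R: 28 − 17.92 = 10.08 → 10
  G: 93 + 0.64×(0−93) = 93 − 59.52 = 33.48 → 33
  B: 165 + 0.64×(0−165) = 165 − 105.6 = 59.4 → 59
  → #0A213B

#195291, #0A213B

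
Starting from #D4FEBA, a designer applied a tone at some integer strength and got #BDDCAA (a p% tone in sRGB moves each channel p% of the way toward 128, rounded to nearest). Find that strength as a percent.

27%

#D4FEBA is rgb(212, 254, 186); #BDDCAA is rgb(189, 220, 170).
On the G channel (widest range): 220 ≈ 254 + (p/100)(128 − 254), so p ≈ 100×(220 − 254)/(128 − 254) = -3400/-126 = 26.98.
p = 27 reproduces all three channels after rounding.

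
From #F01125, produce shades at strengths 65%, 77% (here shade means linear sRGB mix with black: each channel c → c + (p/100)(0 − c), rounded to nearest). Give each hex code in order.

#54060D, #370409

#F01125 is rgb(240, 17, 37).
65%: (240 − 156 = 84→84, 17 − 11.05 = 5.95→6, 37 − 24.05 = 12.95→13) → #54060D
77%: (240 − 184.8 = 55.2→55, 17 − 13.09 = 3.91→4, 37 − 28.49 = 8.51→9) → #370409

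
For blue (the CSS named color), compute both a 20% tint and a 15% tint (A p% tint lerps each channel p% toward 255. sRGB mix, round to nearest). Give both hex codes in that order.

#3333ff, #2626ff

CSS blue is rgb(0, 0, 255).
20% tint:
  R: 0 + 51 = 51 → 51
  G: 0 + 0.2×(255−0) = 0 + 51 = 51 → 51
  B: 255 + 0.2×(255−255) = 255 + 0 = 255 → 255
  → #3333ff
15% tint:
  R: 0 + 0.15×(255−0) = 0 + 38.25 = 38.25 → 38
  G: 0 + 0.15×(255−0) = 0 + 38.25 = 38.25 → 38
  B: 255 + 0 = 255 → 255
  → #2626ff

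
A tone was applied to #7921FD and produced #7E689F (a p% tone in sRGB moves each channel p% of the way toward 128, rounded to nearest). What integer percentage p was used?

75%

#7921FD is rgb(121, 33, 253); #7E689F is rgb(126, 104, 159).
On the B channel (widest range): 159 ≈ 253 + (p/100)(128 − 253), so p ≈ 100×(159 − 253)/(128 − 253) = -9400/-125 = 75.20.
p = 75 reproduces all three channels after rounding.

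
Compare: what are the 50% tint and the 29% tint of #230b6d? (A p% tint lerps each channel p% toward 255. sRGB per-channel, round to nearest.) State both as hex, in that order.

#230b6d is rgb(35, 11, 109).
50% tint:
  R: 35 + 0.5×(255−35) = 35 + 110 = 145 → 145
  G: 11 + 0.5×(255−11) = 11 + 122 = 133 → 133
  B: 109 + 0.5×(255−109) = 109 + 73 = 182 → 182
  → #9185b6
29% tint:
  R: 35 + 0.29×(255−35) = 35 + 63.8 = 98.8 → 99
  G: 11 + 0.29×(255−11) = 11 + 70.76 = 81.76 → 82
  B: 109 + 0.29×(255−109) = 109 + 42.34 = 151.34 → 151
  → #635297

#9185b6, #635297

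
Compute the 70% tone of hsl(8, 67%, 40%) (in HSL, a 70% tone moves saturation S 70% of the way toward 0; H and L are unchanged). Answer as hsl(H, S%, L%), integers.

hsl(8, 20%, 40%)

S moves 70% from 67 toward 0: 67 − 46.9 = 20.1 → 20.
H and L are unchanged.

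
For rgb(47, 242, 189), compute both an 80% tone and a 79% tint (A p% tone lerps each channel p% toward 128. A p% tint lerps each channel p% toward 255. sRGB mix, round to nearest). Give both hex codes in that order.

#70978C, #D3FCF1

80% tone:
  R: 47 + 0.8×(128−47) = 47 + 64.8 = 111.8 → 112
  G: 242 + 0.8×(128−242) = 242 − 91.2 = 150.8 → 151
  B: 189 − 48.8 = 140.2 → 140
  → #70978C
79% tint:
  R: 47 + 0.79×(255−47) = 47 + 164.32 = 211.32 → 211
  G: 242 + 0.79×(255−242) = 242 + 10.27 = 252.27 → 252
  B: 189 + 52.14 = 241.14 → 241
  → #D3FCF1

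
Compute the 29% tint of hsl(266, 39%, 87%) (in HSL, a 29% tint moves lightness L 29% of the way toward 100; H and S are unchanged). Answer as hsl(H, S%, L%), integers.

hsl(266, 39%, 91%)

L moves 29% from 87 toward 100: 87 + 3.77 = 90.77 → 91.
H and S are unchanged.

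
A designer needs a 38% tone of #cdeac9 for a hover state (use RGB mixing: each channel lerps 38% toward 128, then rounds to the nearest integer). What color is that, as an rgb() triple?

rgb(176, 194, 173)

#cdeac9 is rgb(205, 234, 201).
A 38% tone moves each channel 38% toward 128:
  R: 205 + 0.38×(128−205) = 205 − 29.26 = 175.74 → 176
  G: 234 + 0.38×(128−234) = 234 − 40.28 = 193.72 → 194
  B: 201 + 0.38×(128−201) = 201 − 27.74 = 173.26 → 173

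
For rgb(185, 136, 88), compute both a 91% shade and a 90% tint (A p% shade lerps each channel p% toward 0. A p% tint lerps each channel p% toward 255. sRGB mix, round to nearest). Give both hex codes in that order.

91% shade:
  R: 185 − 168.35 = 16.65 → 17
  G: 136 − 123.76 = 12.24 → 12
  B: 88 + 0.91×(0−88) = 88 − 80.08 = 7.92 → 8
  → #110C08
90% tint:
  R: 185 + 0.9×(255−185) = 185 + 63 = 248 → 248
  G: 136 + 107.1 = 243.1 → 243
  B: 88 + 0.9×(255−88) = 88 + 150.3 = 238.3 → 238
  → #F8F3EE

#110C08, #F8F3EE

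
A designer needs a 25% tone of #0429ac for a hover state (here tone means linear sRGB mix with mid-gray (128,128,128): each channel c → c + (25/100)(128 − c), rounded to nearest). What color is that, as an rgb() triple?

rgb(35, 63, 161)

#0429ac is rgb(4, 41, 172).
Per channel, c → c + 0.25(128 − c):
  R: 4 + 0.25×(128−4) = 4 + 31 = 35 → 35
  G: 41 + 0.25×(128−41) = 41 + 21.75 = 62.75 → 63
  B: 172 − 11 = 161 → 161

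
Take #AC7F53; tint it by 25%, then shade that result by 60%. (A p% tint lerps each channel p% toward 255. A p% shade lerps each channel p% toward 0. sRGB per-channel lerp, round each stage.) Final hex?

#4D4032

#AC7F53 is rgb(172, 127, 83).
Per channel, c → c + 0.25(255 − c):
  R: 172 + 20.75 = 192.75 → 193
  G: 127 + 0.25×(255−127) = 127 + 32 = 159 → 159
  B: 83 + 43 = 126 → 126
After the tint: rgb(193, 159, 126) = #C19F7E.
A 60% shade moves each channel 60% toward 0:
  R: 193 − 115.8 = 77.2 → 77
  G: 159 + 0.6×(0−159) = 159 − 95.4 = 63.6 → 64
  B: 126 − 75.6 = 50.4 → 50
rgb(77, 64, 50) = #4D4032.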